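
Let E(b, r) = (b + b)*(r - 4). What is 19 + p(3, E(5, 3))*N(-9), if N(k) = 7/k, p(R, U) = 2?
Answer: 157/9 ≈ 17.444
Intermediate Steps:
E(b, r) = 2*b*(-4 + r) (E(b, r) = (2*b)*(-4 + r) = 2*b*(-4 + r))
19 + p(3, E(5, 3))*N(-9) = 19 + 2*(7/(-9)) = 19 + 2*(7*(-⅑)) = 19 + 2*(-7/9) = 19 - 14/9 = 157/9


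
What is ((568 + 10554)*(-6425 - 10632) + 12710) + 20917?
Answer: -189674327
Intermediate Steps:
((568 + 10554)*(-6425 - 10632) + 12710) + 20917 = (11122*(-17057) + 12710) + 20917 = (-189707954 + 12710) + 20917 = -189695244 + 20917 = -189674327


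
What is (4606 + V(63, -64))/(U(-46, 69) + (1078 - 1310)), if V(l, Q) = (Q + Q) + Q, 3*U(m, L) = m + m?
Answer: -6621/394 ≈ -16.805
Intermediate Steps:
U(m, L) = 2*m/3 (U(m, L) = (m + m)/3 = (2*m)/3 = 2*m/3)
V(l, Q) = 3*Q (V(l, Q) = 2*Q + Q = 3*Q)
(4606 + V(63, -64))/(U(-46, 69) + (1078 - 1310)) = (4606 + 3*(-64))/((2/3)*(-46) + (1078 - 1310)) = (4606 - 192)/(-92/3 - 232) = 4414/(-788/3) = 4414*(-3/788) = -6621/394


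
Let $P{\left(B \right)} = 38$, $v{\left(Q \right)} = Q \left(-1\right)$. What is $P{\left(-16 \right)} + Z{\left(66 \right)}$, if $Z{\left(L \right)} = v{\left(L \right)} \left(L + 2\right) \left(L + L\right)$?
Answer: $-592378$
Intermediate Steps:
$v{\left(Q \right)} = - Q$
$Z{\left(L \right)} = - 2 L^{2} \left(2 + L\right)$ ($Z{\left(L \right)} = - L \left(L + 2\right) \left(L + L\right) = - L \left(2 + L\right) 2 L = - L 2 L \left(2 + L\right) = - 2 L^{2} \left(2 + L\right)$)
$P{\left(-16 \right)} + Z{\left(66 \right)} = 38 + 2 \cdot 66^{2} \left(-2 - 66\right) = 38 + 2 \cdot 4356 \left(-2 - 66\right) = 38 + 2 \cdot 4356 \left(-68\right) = 38 - 592416 = -592378$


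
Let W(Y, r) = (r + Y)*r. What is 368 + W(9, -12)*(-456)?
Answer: -16048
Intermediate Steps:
W(Y, r) = r*(Y + r) (W(Y, r) = (Y + r)*r = r*(Y + r))
368 + W(9, -12)*(-456) = 368 - 12*(9 - 12)*(-456) = 368 - 12*(-3)*(-456) = 368 + 36*(-456) = 368 - 16416 = -16048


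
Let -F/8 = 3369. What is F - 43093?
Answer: -70045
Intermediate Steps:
F = -26952 (F = -8*3369 = -26952)
F - 43093 = -26952 - 43093 = -70045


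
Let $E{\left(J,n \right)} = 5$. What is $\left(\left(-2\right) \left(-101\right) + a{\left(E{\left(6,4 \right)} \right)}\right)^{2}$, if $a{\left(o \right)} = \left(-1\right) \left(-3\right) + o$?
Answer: $44100$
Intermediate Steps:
$a{\left(o \right)} = 3 + o$
$\left(\left(-2\right) \left(-101\right) + a{\left(E{\left(6,4 \right)} \right)}\right)^{2} = \left(\left(-2\right) \left(-101\right) + \left(3 + 5\right)\right)^{2} = \left(202 + 8\right)^{2} = 210^{2} = 44100$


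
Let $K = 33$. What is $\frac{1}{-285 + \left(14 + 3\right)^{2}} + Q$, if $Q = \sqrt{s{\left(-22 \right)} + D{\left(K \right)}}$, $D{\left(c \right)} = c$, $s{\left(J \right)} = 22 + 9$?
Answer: $\frac{33}{4} \approx 8.25$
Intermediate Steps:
$s{\left(J \right)} = 31$
$Q = 8$ ($Q = \sqrt{31 + 33} = \sqrt{64} = 8$)
$\frac{1}{-285 + \left(14 + 3\right)^{2}} + Q = \frac{1}{-285 + \left(14 + 3\right)^{2}} + 8 = \frac{1}{-285 + 17^{2}} + 8 = \frac{1}{-285 + 289} + 8 = \frac{1}{4} + 8 = \frac{33}{4}$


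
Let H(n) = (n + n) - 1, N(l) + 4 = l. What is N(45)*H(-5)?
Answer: -451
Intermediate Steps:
N(l) = -4 + l
H(n) = -1 + 2*n (H(n) = 2*n - 1 = -1 + 2*n)
N(45)*H(-5) = (-4 + 45)*(-1 + 2*(-5)) = 41*(-1 - 10) = 41*(-11) = -451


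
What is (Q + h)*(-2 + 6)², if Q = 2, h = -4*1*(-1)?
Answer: 96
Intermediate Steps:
h = 4 (h = -4*(-1) = 4)
(Q + h)*(-2 + 6)² = (2 + 4)*(-2 + 6)² = 6*4² = 6*16 = 96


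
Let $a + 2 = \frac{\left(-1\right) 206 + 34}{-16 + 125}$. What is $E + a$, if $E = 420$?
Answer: $\frac{45390}{109} \approx 416.42$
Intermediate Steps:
$a = - \frac{390}{109}$ ($a = -2 + \frac{\left(-1\right) 206 + 34}{-16 + 125} = -2 + \frac{-206 + 34}{109} = -2 - \frac{172}{109} = - \frac{390}{109} \approx -3.578$)
$E + a = 420 - \frac{390}{109} = \frac{45390}{109}$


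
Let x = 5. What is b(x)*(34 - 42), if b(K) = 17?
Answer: -136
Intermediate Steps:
b(x)*(34 - 42) = 17*(34 - 42) = 17*(-8) = -136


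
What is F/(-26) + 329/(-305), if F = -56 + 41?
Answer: -3979/7930 ≈ -0.50177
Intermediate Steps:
F = -15
F/(-26) + 329/(-305) = -15/(-26) + 329/(-305) = -15*(-1/26) + 329*(-1/305) = 15/26 - 329/305 = -3979/7930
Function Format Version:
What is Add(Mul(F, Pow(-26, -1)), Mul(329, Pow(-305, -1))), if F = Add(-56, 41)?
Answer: Rational(-3979, 7930) ≈ -0.50177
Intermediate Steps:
F = -15
Add(Mul(F, Pow(-26, -1)), Mul(329, Pow(-305, -1))) = Add(Mul(-15, Pow(-26, -1)), Mul(329, Pow(-305, -1))) = Add(Mul(-15, Rational(-1, 26)), Mul(329, Rational(-1, 305))) = Add(Rational(15, 26), Rational(-329, 305)) = Rational(-3979, 7930)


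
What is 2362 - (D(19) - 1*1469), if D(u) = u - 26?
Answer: 3838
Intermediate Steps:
D(u) = -26 + u
2362 - (D(19) - 1*1469) = 2362 - ((-26 + 19) - 1*1469) = 2362 - (-7 - 1469) = 2362 - 1*(-1476) = 2362 + 1476 = 3838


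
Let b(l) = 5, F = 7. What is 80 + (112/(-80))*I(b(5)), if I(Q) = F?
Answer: 351/5 ≈ 70.200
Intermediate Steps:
I(Q) = 7
80 + (112/(-80))*I(b(5)) = 80 + (112/(-80))*7 = 80 + (112*(-1/80))*7 = 80 - 7/5*7 = 80 - 49/5 = 351/5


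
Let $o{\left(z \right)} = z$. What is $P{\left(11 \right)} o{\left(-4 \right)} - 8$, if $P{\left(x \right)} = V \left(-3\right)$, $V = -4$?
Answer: $-56$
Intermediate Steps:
$P{\left(x \right)} = 12$ ($P{\left(x \right)} = \left(-4\right) \left(-3\right) = 12$)
$P{\left(11 \right)} o{\left(-4 \right)} - 8 = 12 \left(-4\right) - 8 = -48 - 8 = -56$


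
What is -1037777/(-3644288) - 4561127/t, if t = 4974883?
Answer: -11459241237485/18129906418304 ≈ -0.63206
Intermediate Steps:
-1037777/(-3644288) - 4561127/t = -1037777/(-3644288) - 4561127/4974883 = -1037777*(-1/3644288) - 4561127*1/4974883 = 1037777/3644288 - 4561127/4974883 = -11459241237485/18129906418304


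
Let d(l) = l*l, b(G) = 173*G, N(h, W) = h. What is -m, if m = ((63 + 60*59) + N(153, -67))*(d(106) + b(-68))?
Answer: 1983168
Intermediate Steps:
d(l) = l**2
m = -1983168 (m = ((63 + 60*59) + 153)*(106**2 + 173*(-68)) = ((63 + 3540) + 153)*(11236 - 11764) = (3603 + 153)*(-528) = 3756*(-528) = -1983168)
-m = -1*(-1983168) = 1983168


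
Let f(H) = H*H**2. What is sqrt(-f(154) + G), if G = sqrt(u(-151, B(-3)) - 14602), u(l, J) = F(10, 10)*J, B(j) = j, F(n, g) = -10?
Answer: sqrt(-3652264 + 2*I*sqrt(3643)) ≈ 0.032 + 1911.1*I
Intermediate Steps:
f(H) = H**3
u(l, J) = -10*J
G = 2*I*sqrt(3643) (G = sqrt(-10*(-3) - 14602) = sqrt(30 - 14602) = sqrt(-14572) = 2*I*sqrt(3643) ≈ 120.71*I)
sqrt(-f(154) + G) = sqrt(-1*154**3 + 2*I*sqrt(3643)) = sqrt(-1*3652264 + 2*I*sqrt(3643)) = sqrt(-3652264 + 2*I*sqrt(3643))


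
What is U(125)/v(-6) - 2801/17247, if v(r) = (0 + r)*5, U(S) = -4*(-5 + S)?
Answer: 273151/17247 ≈ 15.838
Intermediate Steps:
U(S) = 20 - 4*S
v(r) = 5*r (v(r) = r*5 = 5*r)
U(125)/v(-6) - 2801/17247 = (20 - 4*125)/((5*(-6))) - 2801/17247 = (20 - 500)/(-30) - 2801*1/17247 = -480*(-1/30) - 2801/17247 = 16 - 2801/17247 = 273151/17247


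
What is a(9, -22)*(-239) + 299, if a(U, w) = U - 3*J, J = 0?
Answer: -1852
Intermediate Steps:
a(U, w) = U (a(U, w) = U - 3*0 = U + 0 = U)
a(9, -22)*(-239) + 299 = 9*(-239) + 299 = -2151 + 299 = -1852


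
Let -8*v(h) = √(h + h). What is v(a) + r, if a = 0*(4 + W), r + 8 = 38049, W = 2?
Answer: 38041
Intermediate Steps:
r = 38041 (r = -8 + 38049 = 38041)
a = 0 (a = 0*(4 + 2) = 0*6 = 0)
v(h) = -√2*√h/8 (v(h) = -√(h + h)/8 = -√2*√h/8)
v(a) + r = -√2*√0/8 + 38041 = -⅛*√2*0 + 38041 = 0 + 38041 = 38041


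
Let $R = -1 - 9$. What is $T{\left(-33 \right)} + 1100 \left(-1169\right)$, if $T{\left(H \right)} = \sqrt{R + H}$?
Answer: $-1285900 + i \sqrt{43} \approx -1.2859 \cdot 10^{6} + 6.5574 i$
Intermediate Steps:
$R = -10$
$T{\left(H \right)} = \sqrt{-10 + H}$
$T{\left(-33 \right)} + 1100 \left(-1169\right) = \sqrt{-10 - 33} + 1100 \left(-1169\right) = \sqrt{-43} - 1285900 = i \sqrt{43} - 1285900 = -1285900 + i \sqrt{43}$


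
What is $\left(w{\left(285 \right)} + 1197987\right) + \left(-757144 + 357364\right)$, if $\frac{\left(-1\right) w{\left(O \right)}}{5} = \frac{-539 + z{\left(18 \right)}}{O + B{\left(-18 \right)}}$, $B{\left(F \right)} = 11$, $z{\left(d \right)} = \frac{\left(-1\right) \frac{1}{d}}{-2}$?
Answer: $\frac{8505790807}{10656} \approx 7.9822 \cdot 10^{5}$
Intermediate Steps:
$z{\left(d \right)} = \frac{1}{2 d}$ ($z{\left(d \right)} = - \frac{1}{d} \left(- \frac{1}{2}\right) = \frac{1}{2 d}$)
$w{\left(O \right)} = \frac{97015}{36 \left(11 + O\right)}$ ($w{\left(O \right)} = - 5 \frac{-539 + \frac{1}{2 \cdot 18}}{O + 11} = - 5 \frac{-539 + \frac{1}{2} \cdot \frac{1}{18}}{11 + O} = - 5 \frac{-539 + \frac{1}{36}}{11 + O} = - 5 \left(- \frac{19403}{36 \left(11 + O\right)}\right) = \frac{97015}{36 \left(11 + O\right)}$)
$\left(w{\left(285 \right)} + 1197987\right) + \left(-757144 + 357364\right) = \left(\frac{97015}{36 \left(11 + 285\right)} + 1197987\right) + \left(-757144 + 357364\right) = \left(\frac{97015}{36 \cdot 296} + 1197987\right) - 399780 = \left(\frac{97015}{36} \cdot \frac{1}{296} + 1197987\right) - 399780 = \left(\frac{97015}{10656} + 1197987\right) - 399780 = \frac{12765846487}{10656} - 399780 = \frac{8505790807}{10656}$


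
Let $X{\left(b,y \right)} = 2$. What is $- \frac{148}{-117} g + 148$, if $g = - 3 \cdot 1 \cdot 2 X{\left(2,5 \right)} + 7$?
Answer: $\frac{16576}{117} \approx 141.68$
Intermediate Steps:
$g = -5$ ($g = - 3 \cdot 1 \cdot 2 \cdot 2 + 7 = - 3 \cdot 2 \cdot 2 + 7 = \left(-3\right) 4 + 7 = -12 + 7 = -5$)
$- \frac{148}{-117} g + 148 = - \frac{148}{-117} \left(-5\right) + 148 = \left(-148\right) \left(- \frac{1}{117}\right) \left(-5\right) + 148 = \frac{148}{117} \left(-5\right) + 148 = - \frac{740}{117} + 148 = \frac{16576}{117}$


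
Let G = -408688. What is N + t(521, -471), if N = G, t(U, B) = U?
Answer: -408167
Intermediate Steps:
N = -408688
N + t(521, -471) = -408688 + 521 = -408167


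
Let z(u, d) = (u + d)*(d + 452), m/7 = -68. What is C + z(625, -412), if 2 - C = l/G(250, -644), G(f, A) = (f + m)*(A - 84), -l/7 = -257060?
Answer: 50011007/5876 ≈ 8511.1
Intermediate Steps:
l = 1799420 (l = -7*(-257060) = 1799420)
m = -476 (m = 7*(-68) = -476)
z(u, d) = (452 + d)*(d + u) (z(u, d) = (d + u)*(452 + d) = (452 + d)*(d + u))
G(f, A) = (-476 + f)*(-84 + A) (G(f, A) = (f - 476)*(A - 84) = (-476 + f)*(-84 + A))
C = -52513/5876 (C = 2 - 1799420/(39984 - 476*(-644) - 84*250 - 644*250) = 2 - 1799420/(39984 + 306544 - 21000 - 161000) = 2 - 1799420/164528 = 2 - 1*64265/5876 = 2 - 64265/5876 = -52513/5876 ≈ -8.9369)
C + z(625, -412) = -52513/5876 + ((-412)**2 + 452*(-412) + 452*625 - 412*625) = -52513/5876 + (169744 - 186224 + 282500 - 257500) = -52513/5876 + 8520 = 50011007/5876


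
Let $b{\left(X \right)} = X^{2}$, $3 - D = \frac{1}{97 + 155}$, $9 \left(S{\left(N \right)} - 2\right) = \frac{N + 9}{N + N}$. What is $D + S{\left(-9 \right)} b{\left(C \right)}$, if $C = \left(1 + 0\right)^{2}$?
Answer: $\frac{1259}{252} \approx 4.996$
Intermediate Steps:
$S{\left(N \right)} = 2 + \frac{9 + N}{18 N}$ ($S{\left(N \right)} = 2 + \frac{\left(N + 9\right) \frac{1}{N + N}}{9} = 2 + \frac{\left(9 + N\right) \frac{1}{2 N}}{9} = 2 + \frac{\frac{1}{2} \frac{1}{N} \left(9 + N\right)}{9} = 2 + \frac{9 + N}{18 N}$)
$D = \frac{755}{252}$ ($D = 3 - \frac{1}{97 + 155} = 3 - \frac{1}{252} = \frac{755}{252} \approx 2.996$)
$C = 1$ ($C = 1^{2} = 1$)
$D + S{\left(-9 \right)} b{\left(C \right)} = \frac{755}{252} + \frac{9 + 37 \left(-9\right)}{18 \left(-9\right)} 1^{2} = \frac{755}{252} + \frac{1}{18} \left(- \frac{1}{9}\right) \left(9 - 333\right) 1 = \frac{755}{252} + \frac{1}{18} \left(- \frac{1}{9}\right) \left(-324\right) 1 = \frac{755}{252} + 2 \cdot 1 = \frac{755}{252} + 2 = \frac{1259}{252}$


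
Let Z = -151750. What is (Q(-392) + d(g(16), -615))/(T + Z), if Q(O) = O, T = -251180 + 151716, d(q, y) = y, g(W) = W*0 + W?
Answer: 1007/251214 ≈ 0.0040085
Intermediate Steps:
g(W) = W (g(W) = 0 + W = W)
T = -99464
(Q(-392) + d(g(16), -615))/(T + Z) = (-392 - 615)/(-99464 - 151750) = -1007/(-251214) = -1007*(-1/251214) = 1007/251214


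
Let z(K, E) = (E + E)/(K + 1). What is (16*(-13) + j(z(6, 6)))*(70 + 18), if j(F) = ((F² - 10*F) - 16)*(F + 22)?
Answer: -27898112/343 ≈ -81336.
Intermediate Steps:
z(K, E) = 2*E/(1 + K) (z(K, E) = (2*E)/(1 + K) = 2*E/(1 + K))
j(F) = (22 + F)*(-16 + F² - 10*F) (j(F) = (-16 + F² - 10*F)*(22 + F) = (22 + F)*(-16 + F² - 10*F))
(16*(-13) + j(z(6, 6)))*(70 + 18) = (16*(-13) + (-352 + (2*6/(1 + 6))³ - 472*6/(1 + 6) + 12*(2*6/(1 + 6))²))*(70 + 18) = (-208 + (-352 + (2*6/7)³ - 472*6/7 + 12*(2*6/7)²))*88 = (-208 + (-352 + (2*6*(⅐))³ - 472*6/7 + 12*(2*6*(⅐))²))*88 = (-208 + (-352 + (12/7)³ - 236*12/7 + 12*(12/7)²))*88 = (-208 + (-352 + 1728/343 - 2832/7 + 12*(144/49)))*88 = (-208 + (-352 + 1728/343 - 2832/7 + 1728/49))*88 = (-208 - 245680/343)*88 = -317024/343*88 = -27898112/343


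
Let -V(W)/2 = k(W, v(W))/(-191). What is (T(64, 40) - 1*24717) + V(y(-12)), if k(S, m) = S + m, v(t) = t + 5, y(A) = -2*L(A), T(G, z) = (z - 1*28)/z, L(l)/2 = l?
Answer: -47206877/1910 ≈ -24716.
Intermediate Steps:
L(l) = 2*l
T(G, z) = (-28 + z)/z (T(G, z) = (z - 28)/z = (-28 + z)/z)
y(A) = -4*A
v(t) = 5 + t
V(W) = 10/191 + 4*W/191 (V(W) = -2*(W + (5 + W))/(-191) = -2*(5 + 2*W)*(-1)/191 = -2*(-5/191 - 2*W/191) = 10/191 + 4*W/191)
(T(64, 40) - 1*24717) + V(y(-12)) = ((-28 + 40)/40 - 1*24717) + (10/191 + 4*(-4*(-12))/191) = ((1/40)*12 - 24717) + (10/191 + (4/191)*48) = (3/10 - 24717) + (10/191 + 192/191) = -247167/10 + 202/191 = -47206877/1910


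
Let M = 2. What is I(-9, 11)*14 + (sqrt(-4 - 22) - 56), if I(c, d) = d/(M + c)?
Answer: -78 + I*sqrt(26) ≈ -78.0 + 5.099*I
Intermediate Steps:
I(c, d) = d/(2 + c)
I(-9, 11)*14 + (sqrt(-4 - 22) - 56) = (11/(2 - 9))*14 + (sqrt(-4 - 22) - 56) = (11/(-7))*14 + (sqrt(-26) - 56) = (11*(-1/7))*14 + (I*sqrt(26) - 56) = -11/7*14 + (-56 + I*sqrt(26)) = -22 + (-56 + I*sqrt(26)) = -78 + I*sqrt(26)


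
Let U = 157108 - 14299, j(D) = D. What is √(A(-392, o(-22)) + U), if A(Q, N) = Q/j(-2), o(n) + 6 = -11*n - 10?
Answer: √143005 ≈ 378.16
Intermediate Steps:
o(n) = -16 - 11*n (o(n) = -6 + (-11*n - 10) = -6 + (-10 - 11*n) = -16 - 11*n)
A(Q, N) = -Q/2 (A(Q, N) = Q/(-2) = Q*(-½) = -Q/2)
U = 142809
√(A(-392, o(-22)) + U) = √(-½*(-392) + 142809) = √(196 + 142809) = √143005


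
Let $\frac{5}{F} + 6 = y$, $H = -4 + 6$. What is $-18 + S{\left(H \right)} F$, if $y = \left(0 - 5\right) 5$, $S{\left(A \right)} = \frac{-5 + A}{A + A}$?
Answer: $- \frac{2217}{124} \approx -17.879$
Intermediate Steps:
$H = 2$
$S{\left(A \right)} = \frac{-5 + A}{2 A}$
$y = -25$ ($y = \left(-5\right) 5 = -25$)
$F = - \frac{5}{31}$ ($F = \frac{5}{-6 - 25} = \frac{5}{-31} = 5 \left(- \frac{1}{31}\right) = - \frac{5}{31} \approx -0.16129$)
$-18 + S{\left(H \right)} F = -18 + \frac{-5 + 2}{2 \cdot 2} \left(- \frac{5}{31}\right) = -18 + \frac{1}{2} \cdot \frac{1}{2} \left(-3\right) \left(- \frac{5}{31}\right) = -18 - - \frac{15}{124} = -18 + \frac{15}{124} = - \frac{2217}{124}$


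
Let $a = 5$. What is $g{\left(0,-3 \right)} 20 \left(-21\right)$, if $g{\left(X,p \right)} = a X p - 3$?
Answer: $1260$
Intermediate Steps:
$g{\left(X,p \right)} = -3 + 5 X p$ ($g{\left(X,p \right)} = 5 X p - 3 = -3 + 5 X p$)
$g{\left(0,-3 \right)} 20 \left(-21\right) = \left(-3 + 5 \cdot 0 \left(-3\right)\right) 20 \left(-21\right) = \left(-3 + 0\right) 20 \left(-21\right) = \left(-3\right) 20 \left(-21\right) = \left(-60\right) \left(-21\right) = 1260$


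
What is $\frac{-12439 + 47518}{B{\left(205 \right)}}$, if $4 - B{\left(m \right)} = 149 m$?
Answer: $- \frac{35079}{30541} \approx -1.1486$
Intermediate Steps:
$B{\left(m \right)} = 4 - 149 m$
$\frac{-12439 + 47518}{B{\left(205 \right)}} = \frac{-12439 + 47518}{4 - 30545} = \frac{35079}{4 - 30545} = \frac{35079}{-30541} = 35079 \left(- \frac{1}{30541}\right) = - \frac{35079}{30541}$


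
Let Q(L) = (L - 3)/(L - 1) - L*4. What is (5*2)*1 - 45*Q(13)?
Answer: 4625/2 ≈ 2312.5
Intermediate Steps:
Q(L) = -4*L + (-3 + L)/(-1 + L) (Q(L) = (-3 + L)/(-1 + L) - 4*L = -4*L + (-3 + L)/(-1 + L))
(5*2)*1 - 45*Q(13) = (5*2)*1 - 45*(-3 - 4*13² + 5*13)/(-1 + 13) = 10*1 - 45*(-3 - 4*169 + 65)/12 = 10 - 15*(-3 - 676 + 65)/4 = 10 - 15*(-614)/4 = 10 - 45*(-307/6) = 10 + 4605/2 = 4625/2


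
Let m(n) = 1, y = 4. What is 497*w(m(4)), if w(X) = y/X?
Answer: 1988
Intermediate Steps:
w(X) = 4/X
497*w(m(4)) = 497*(4/1) = 497*(4*1) = 497*4 = 1988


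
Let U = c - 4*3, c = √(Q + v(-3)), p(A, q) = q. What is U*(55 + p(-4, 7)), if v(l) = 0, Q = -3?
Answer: -744 + 62*I*√3 ≈ -744.0 + 107.39*I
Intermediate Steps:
c = I*√3 (c = √(-3 + 0) = √(-3) = I*√3 ≈ 1.732*I)
U = -12 + I*√3 (U = I*√3 - 4*3 = I*√3 - 12 = -12 + I*√3 ≈ -12.0 + 1.732*I)
U*(55 + p(-4, 7)) = (-12 + I*√3)*(55 + 7) = (-12 + I*√3)*62 = -744 + 62*I*√3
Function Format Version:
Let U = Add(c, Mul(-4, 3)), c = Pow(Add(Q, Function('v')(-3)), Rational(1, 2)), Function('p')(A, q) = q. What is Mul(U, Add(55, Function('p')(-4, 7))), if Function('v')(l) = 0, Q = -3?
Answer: Add(-744, Mul(62, I, Pow(3, Rational(1, 2)))) ≈ Add(-744.00, Mul(107.39, I))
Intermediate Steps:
c = Mul(I, Pow(3, Rational(1, 2))) (c = Pow(Add(-3, 0), Rational(1, 2)) = Pow(-3, Rational(1, 2)) = Mul(I, Pow(3, Rational(1, 2))) ≈ Mul(1.7320, I))
U = Add(-12, Mul(I, Pow(3, Rational(1, 2)))) (U = Add(Mul(I, Pow(3, Rational(1, 2))), Mul(-4, 3)) = Add(Mul(I, Pow(3, Rational(1, 2))), -12) = Add(-12, Mul(I, Pow(3, Rational(1, 2)))) ≈ Add(-12.000, Mul(1.7320, I)))
Mul(U, Add(55, Function('p')(-4, 7))) = Mul(Add(-12, Mul(I, Pow(3, Rational(1, 2)))), Add(55, 7)) = Mul(Add(-12, Mul(I, Pow(3, Rational(1, 2)))), 62) = Add(-744, Mul(62, I, Pow(3, Rational(1, 2))))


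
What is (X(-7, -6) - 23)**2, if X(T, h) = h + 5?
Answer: 576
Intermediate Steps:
X(T, h) = 5 + h
(X(-7, -6) - 23)**2 = ((5 - 6) - 23)**2 = (-1 - 23)**2 = (-24)**2 = 576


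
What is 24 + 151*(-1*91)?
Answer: -13717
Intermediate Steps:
24 + 151*(-1*91) = 24 + 151*(-91) = 24 - 13741 = -13717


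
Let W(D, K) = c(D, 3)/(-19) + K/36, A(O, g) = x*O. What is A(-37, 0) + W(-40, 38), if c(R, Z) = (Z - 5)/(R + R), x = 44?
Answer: -11128309/6840 ≈ -1626.9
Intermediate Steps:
A(O, g) = 44*O
c(R, Z) = (-5 + Z)/(2*R) (c(R, Z) = (-5 + Z)/((2*R)) = (-5 + Z)*(1/(2*R)) = (-5 + Z)/(2*R))
W(D, K) = 1/(19*D) + K/36 (W(D, K) = ((-5 + 3)/(2*D))/(-19) + K/36 = ((½)*(-2)/D)*(-1/19) + K*(1/36) = -1/D*(-1/19) + K/36 = 1/(19*D) + K/36)
A(-37, 0) + W(-40, 38) = 44*(-37) + ((1/19)/(-40) + (1/36)*38) = -1628 + ((1/19)*(-1/40) + 19/18) = -1628 + (-1/760 + 19/18) = -1628 + 7211/6840 = -11128309/6840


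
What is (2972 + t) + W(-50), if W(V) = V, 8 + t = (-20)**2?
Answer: 3314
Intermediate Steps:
t = 392 (t = -8 + (-20)**2 = -8 + 400 = 392)
(2972 + t) + W(-50) = (2972 + 392) - 50 = 3364 - 50 = 3314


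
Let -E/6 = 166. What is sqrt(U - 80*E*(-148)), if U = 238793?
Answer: I*sqrt(11553847) ≈ 3399.1*I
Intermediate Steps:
E = -996 (E = -6*166 = -996)
sqrt(U - 80*E*(-148)) = sqrt(238793 - 80*(-996)*(-148)) = sqrt(238793 + 79680*(-148)) = sqrt(238793 - 11792640) = sqrt(-11553847) = I*sqrt(11553847)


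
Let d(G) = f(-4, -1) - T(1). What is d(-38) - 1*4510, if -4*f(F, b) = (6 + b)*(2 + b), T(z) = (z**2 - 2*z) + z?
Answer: -18045/4 ≈ -4511.3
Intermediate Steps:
T(z) = z**2 - z
f(F, b) = -(2 + b)*(6 + b)/4 (f(F, b) = -(6 + b)*(2 + b)/4 = -(2 + b)*(6 + b)/4)
d(G) = -5/4 (d(G) = (-3 - 2*(-1) - 1/4*(-1)**2) - (-1 + 1) = (-3 + 2 - 1/4*1) - 0 = (-3 + 2 - 1/4) - 1*0 = -5/4 + 0 = -5/4)
d(-38) - 1*4510 = -5/4 - 1*4510 = -5/4 - 4510 = -18045/4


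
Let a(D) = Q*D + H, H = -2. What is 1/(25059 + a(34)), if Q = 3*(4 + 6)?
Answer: 1/26077 ≈ 3.8348e-5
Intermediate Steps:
Q = 30 (Q = 3*10 = 30)
a(D) = -2 + 30*D (a(D) = 30*D - 2 = -2 + 30*D)
1/(25059 + a(34)) = 1/(25059 + (-2 + 30*34)) = 1/(25059 + (-2 + 1020)) = 1/(25059 + 1018) = 1/26077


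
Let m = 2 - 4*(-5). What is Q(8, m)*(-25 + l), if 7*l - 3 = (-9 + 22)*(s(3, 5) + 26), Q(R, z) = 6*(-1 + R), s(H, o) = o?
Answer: 1386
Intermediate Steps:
m = 22 (m = 2 + 20 = 22)
Q(R, z) = -6 + 6*R
l = 58 (l = 3/7 + ((-9 + 22)*(5 + 26))/7 = 3/7 + (13*31)/7 = 3/7 + (1/7)*403 = 3/7 + 403/7 = 58)
Q(8, m)*(-25 + l) = (-6 + 6*8)*(-25 + 58) = (-6 + 48)*33 = 42*33 = 1386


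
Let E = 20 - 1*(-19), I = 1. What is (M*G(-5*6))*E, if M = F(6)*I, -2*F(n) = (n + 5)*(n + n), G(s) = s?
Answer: 77220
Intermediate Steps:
F(n) = -n*(5 + n) (F(n) = -(n + 5)*(n + n)/2 = -(5 + n)*2*n/2 = -n*(5 + n))
M = -66 (M = -1*6*(5 + 6)*1 = -1*6*11*1 = -66*1 = -66)
E = 39 (E = 20 + 19 = 39)
(M*G(-5*6))*E = -(-330)*6*39 = -66*(-30)*39 = 1980*39 = 77220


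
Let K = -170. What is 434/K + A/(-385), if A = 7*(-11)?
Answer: -40/17 ≈ -2.3529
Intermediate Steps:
A = -77
434/K + A/(-385) = 434/(-170) - 77/(-385) = 434*(-1/170) - 77*(-1/385) = -217/85 + 1/5 = -40/17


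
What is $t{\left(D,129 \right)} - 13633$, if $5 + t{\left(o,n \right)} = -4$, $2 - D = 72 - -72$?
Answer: $-13642$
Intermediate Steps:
$D = -142$ ($D = 2 - \left(72 - -72\right) = 2 - \left(72 + 72\right) = 2 - 144 = -142$)
$t{\left(o,n \right)} = -9$ ($t{\left(o,n \right)} = -5 - 4 = -9$)
$t{\left(D,129 \right)} - 13633 = -9 - 13633 = -13642$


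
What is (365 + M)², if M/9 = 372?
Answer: 13786369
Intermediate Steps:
M = 3348 (M = 9*372 = 3348)
(365 + M)² = (365 + 3348)² = 3713² = 13786369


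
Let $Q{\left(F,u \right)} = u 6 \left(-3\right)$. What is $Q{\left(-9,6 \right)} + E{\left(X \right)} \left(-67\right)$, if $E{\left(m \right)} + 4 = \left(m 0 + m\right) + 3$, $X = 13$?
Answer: $-912$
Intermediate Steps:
$Q{\left(F,u \right)} = - 18 u$ ($Q{\left(F,u \right)} = 6 u \left(-3\right) = - 18 u$)
$E{\left(m \right)} = -1 + m$ ($E{\left(m \right)} = -4 + \left(\left(m 0 + m\right) + 3\right) = -4 + \left(\left(0 + m\right) + 3\right) = -4 + \left(m + 3\right) = -4 + \left(3 + m\right) = -1 + m$)
$Q{\left(-9,6 \right)} + E{\left(X \right)} \left(-67\right) = \left(-18\right) 6 + \left(-1 + 13\right) \left(-67\right) = -108 + 12 \left(-67\right) = -108 - 804 = -912$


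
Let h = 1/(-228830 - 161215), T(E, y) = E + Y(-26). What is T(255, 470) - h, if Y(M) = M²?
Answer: 363131896/390045 ≈ 931.00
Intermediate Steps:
T(E, y) = 676 + E (T(E, y) = E + (-26)² = E + 676 = 676 + E)
h = -1/390045 (h = 1/(-390045) = -1/390045 ≈ -2.5638e-6)
T(255, 470) - h = (676 + 255) - 1*(-1/390045) = 931 + 1/390045 = 363131896/390045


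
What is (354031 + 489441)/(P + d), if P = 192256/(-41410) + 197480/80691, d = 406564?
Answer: 352298676360540/169811428981093 ≈ 2.0746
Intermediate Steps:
P = -3667841048/1670707155 (P = 192256*(-1/41410) + 197480*(1/80691) = -96128/20705 + 197480/80691 = -3667841048/1670707155 ≈ -2.1954)
(354031 + 489441)/(P + d) = (354031 + 489441)/(-3667841048/1670707155 + 406564) = 843472/(679245715924372/1670707155) = 843472*(1670707155/679245715924372) = 352298676360540/169811428981093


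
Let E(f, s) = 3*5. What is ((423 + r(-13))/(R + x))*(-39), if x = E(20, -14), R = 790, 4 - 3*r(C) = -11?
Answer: -16692/805 ≈ -20.735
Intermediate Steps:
r(C) = 5 (r(C) = 4/3 - ⅓*(-11) = 4/3 + 11/3 = 5)
E(f, s) = 15
x = 15
((423 + r(-13))/(R + x))*(-39) = ((423 + 5)/(790 + 15))*(-39) = (428/805)*(-39) = -16692/805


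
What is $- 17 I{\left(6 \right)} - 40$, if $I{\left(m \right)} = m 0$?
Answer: $-40$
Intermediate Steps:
$I{\left(m \right)} = 0$
$- 17 I{\left(6 \right)} - 40 = \left(-17\right) 0 - 40 = 0 - 40 = -40$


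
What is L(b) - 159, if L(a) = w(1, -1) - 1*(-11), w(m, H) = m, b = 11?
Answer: -147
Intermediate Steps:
L(a) = 12 (L(a) = 1 - 1*(-11) = 1 + 11 = 12)
L(b) - 159 = 12 - 159 = -147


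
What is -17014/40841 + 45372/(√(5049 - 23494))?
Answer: -17014/40841 - 45372*I*√18445/18445 ≈ -0.41659 - 334.08*I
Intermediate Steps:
-17014/40841 + 45372/(√(5049 - 23494)) = -17014*1/40841 + 45372/(√(-18445)) = -17014/40841 + 45372/((I*√18445)) = -17014/40841 + 45372*(-I*√18445/18445) = -17014/40841 - 45372*I*√18445/18445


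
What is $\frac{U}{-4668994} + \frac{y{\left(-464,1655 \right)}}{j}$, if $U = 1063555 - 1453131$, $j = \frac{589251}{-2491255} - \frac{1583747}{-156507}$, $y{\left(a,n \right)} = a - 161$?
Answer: $- \frac{3972975374681472227}{62905645545399212} \approx -63.158$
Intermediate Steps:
$y{\left(a,n \right)} = -161 + a$
$j = \frac{296407363556}{29992218945}$ ($j = 589251 \left(- \frac{1}{2491255}\right) - - \frac{1583747}{156507} = - \frac{45327}{191635} + \frac{1583747}{156507} = \frac{296407363556}{29992218945} \approx 9.8828$)
$U = -389576$
$\frac{U}{-4668994} + \frac{y{\left(-464,1655 \right)}}{j} = - \frac{389576}{-4668994} + \frac{-161 - 464}{\frac{296407363556}{29992218945}} = \left(-389576\right) \left(- \frac{1}{4668994}\right) - \frac{18745136840625}{296407363556} = \frac{17708}{212227} - \frac{18745136840625}{296407363556} = - \frac{3972975374681472227}{62905645545399212}$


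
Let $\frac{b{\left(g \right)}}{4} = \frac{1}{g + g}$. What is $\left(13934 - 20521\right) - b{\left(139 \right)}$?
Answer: $- \frac{915595}{139} \approx -6587.0$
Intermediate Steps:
$b{\left(g \right)} = \frac{2}{g}$ ($b{\left(g \right)} = \frac{4}{g + g} = \frac{4}{2 g} = 4 \frac{1}{2 g} = \frac{2}{g}$)
$\left(13934 - 20521\right) - b{\left(139 \right)} = \left(13934 - 20521\right) - \frac{2}{139} = \left(13934 - 20521\right) - 2 \cdot \frac{1}{139} = -6587 - \frac{2}{139} = - \frac{915595}{139}$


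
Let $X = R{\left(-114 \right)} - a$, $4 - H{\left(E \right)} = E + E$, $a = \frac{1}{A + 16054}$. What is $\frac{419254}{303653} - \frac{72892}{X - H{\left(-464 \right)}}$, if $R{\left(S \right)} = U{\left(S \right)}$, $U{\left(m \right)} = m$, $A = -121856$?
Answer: $\frac{2388206562537066}{33604940758823} \approx 71.067$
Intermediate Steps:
$R{\left(S \right)} = S$
$a = - \frac{1}{105802}$ ($a = \frac{1}{-121856 + 16054} = \frac{1}{-105802} = - \frac{1}{105802} \approx -9.4516 \cdot 10^{-6}$)
$H{\left(E \right)} = 4 - 2 E$ ($H{\left(E \right)} = 4 - \left(E + E\right) = 4 - 2 E$)
$X = - \frac{12061427}{105802}$ ($X = -114 - - \frac{1}{105802} = -114 + \frac{1}{105802} = - \frac{12061427}{105802} \approx -114.0$)
$\frac{419254}{303653} - \frac{72892}{X - H{\left(-464 \right)}} = \frac{419254}{303653} - \frac{72892}{- \frac{12061427}{105802} - \left(4 - -928\right)} = 419254 \cdot \frac{1}{303653} - \frac{72892}{- \frac{12061427}{105802} - \left(4 + 928\right)} = \frac{419254}{303653} - \frac{72892}{- \frac{12061427}{105802} - 932} = \frac{419254}{303653} - \frac{72892}{- \frac{110668891}{105802}} = \frac{419254}{303653} - - \frac{7712119384}{110668891} = \frac{419254}{303653} + \frac{7712119384}{110668891} = \frac{2388206562537066}{33604940758823}$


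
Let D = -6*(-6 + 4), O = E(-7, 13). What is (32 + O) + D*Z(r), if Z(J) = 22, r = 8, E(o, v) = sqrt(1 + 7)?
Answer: 296 + 2*sqrt(2) ≈ 298.83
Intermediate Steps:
E(o, v) = 2*sqrt(2) (E(o, v) = sqrt(8) = 2*sqrt(2))
O = 2*sqrt(2) ≈ 2.8284
D = 12 (D = -6*(-2) = 12)
(32 + O) + D*Z(r) = (32 + 2*sqrt(2)) + 12*22 = (32 + 2*sqrt(2)) + 264 = 296 + 2*sqrt(2)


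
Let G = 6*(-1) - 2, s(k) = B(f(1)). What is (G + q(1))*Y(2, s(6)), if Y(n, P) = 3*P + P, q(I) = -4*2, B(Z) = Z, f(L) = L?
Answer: -64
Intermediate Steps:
s(k) = 1
q(I) = -8
Y(n, P) = 4*P
G = -8 (G = -6 - 2 = -8)
(G + q(1))*Y(2, s(6)) = (-8 - 8)*(4*1) = -16*4 = -64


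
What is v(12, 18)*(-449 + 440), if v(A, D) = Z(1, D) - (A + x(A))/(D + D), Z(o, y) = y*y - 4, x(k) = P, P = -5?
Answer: -11513/4 ≈ -2878.3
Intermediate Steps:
x(k) = -5
Z(o, y) = -4 + y**2 (Z(o, y) = y**2 - 4 = -4 + y**2)
v(A, D) = -4 + D**2 - (-5 + A)/(2*D) (v(A, D) = (-4 + D**2) - (A - 5)/(D + D) = (-4 + D**2) - (-5 + A)/(2*D) = -4 + D**2 - (-5 + A)/(2*D))
v(12, 18)*(-449 + 440) = ((1/2)*(5 - 1*12 + 2*18*(-4 + 18**2))/18)*(-449 + 440) = ((1/2)*(1/18)*(5 - 12 + 2*18*(-4 + 324)))*(-9) = ((1/2)*(1/18)*(5 - 12 + 2*18*320))*(-9) = ((1/2)*(1/18)*(5 - 12 + 11520))*(-9) = ((1/2)*(1/18)*11513)*(-9) = (11513/36)*(-9) = -11513/4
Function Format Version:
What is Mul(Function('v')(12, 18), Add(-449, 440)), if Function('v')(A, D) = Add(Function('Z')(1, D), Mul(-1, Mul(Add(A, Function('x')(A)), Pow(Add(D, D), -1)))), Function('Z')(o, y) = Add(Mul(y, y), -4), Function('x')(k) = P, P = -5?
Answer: Rational(-11513, 4) ≈ -2878.3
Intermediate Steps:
Function('x')(k) = -5
Function('Z')(o, y) = Add(-4, Pow(y, 2)) (Function('Z')(o, y) = Add(Pow(y, 2), -4) = Add(-4, Pow(y, 2)))
Function('v')(A, D) = Add(-4, Pow(D, 2), Mul(Rational(-1, 2), Pow(D, -1), Add(-5, A))) (Function('v')(A, D) = Add(Add(-4, Pow(D, 2)), Mul(-1, Mul(Add(A, -5), Pow(Add(D, D), -1)))) = Add(Add(-4, Pow(D, 2)), Mul(-1, Mul(Add(-5, A), Pow(Mul(2, D), -1)))) = Add(Add(-4, Pow(D, 2)), Mul(-1, Mul(Add(-5, A), Mul(Rational(1, 2), Pow(D, -1))))) = Add(Add(-4, Pow(D, 2)), Mul(-1, Mul(Rational(1, 2), Pow(D, -1), Add(-5, A)))) = Add(Add(-4, Pow(D, 2)), Mul(Rational(-1, 2), Pow(D, -1), Add(-5, A))) = Add(-4, Pow(D, 2), Mul(Rational(-1, 2), Pow(D, -1), Add(-5, A))))
Mul(Function('v')(12, 18), Add(-449, 440)) = Mul(Mul(Rational(1, 2), Pow(18, -1), Add(5, Mul(-1, 12), Mul(2, 18, Add(-4, Pow(18, 2))))), Add(-449, 440)) = Mul(Mul(Rational(1, 2), Rational(1, 18), Add(5, -12, Mul(2, 18, Add(-4, 324)))), -9) = Mul(Mul(Rational(1, 2), Rational(1, 18), Add(5, -12, Mul(2, 18, 320))), -9) = Mul(Mul(Rational(1, 2), Rational(1, 18), Add(5, -12, 11520)), -9) = Mul(Mul(Rational(1, 2), Rational(1, 18), 11513), -9) = Mul(Rational(11513, 36), -9) = Rational(-11513, 4)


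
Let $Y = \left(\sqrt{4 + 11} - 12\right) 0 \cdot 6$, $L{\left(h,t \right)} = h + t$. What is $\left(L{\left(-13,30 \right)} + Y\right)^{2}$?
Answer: $289$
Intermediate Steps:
$Y = 0$ ($Y = \left(\sqrt{15} - 12\right) 0 = \left(-12 + \sqrt{15}\right) 0 = 0$)
$\left(L{\left(-13,30 \right)} + Y\right)^{2} = \left(\left(-13 + 30\right) + 0\right)^{2} = \left(17 + 0\right)^{2} = 17^{2} = 289$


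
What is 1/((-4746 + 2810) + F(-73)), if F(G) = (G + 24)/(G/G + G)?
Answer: -72/139343 ≈ -0.00051671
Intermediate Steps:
F(G) = (24 + G)/(1 + G)
1/((-4746 + 2810) + F(-73)) = 1/((-4746 + 2810) + (24 - 73)/(1 - 73)) = 1/(-1936 - 49/(-72)) = 1/(-1936 - 1/72*(-49)) = 1/(-1936 + 49/72) = 1/(-139343/72) = -72/139343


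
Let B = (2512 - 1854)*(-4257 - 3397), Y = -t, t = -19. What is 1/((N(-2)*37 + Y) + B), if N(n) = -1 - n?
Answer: -1/5036276 ≈ -1.9856e-7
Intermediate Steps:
Y = 19 (Y = -1*(-19) = 19)
B = -5036332 (B = 658*(-7654) = -5036332)
1/((N(-2)*37 + Y) + B) = 1/(((-1 - 1*(-2))*37 + 19) - 5036332) = 1/(((-1 + 2)*37 + 19) - 5036332) = 1/((1*37 + 19) - 5036332) = 1/((37 + 19) - 5036332) = 1/(56 - 5036332) = 1/(-5036276) = -1/5036276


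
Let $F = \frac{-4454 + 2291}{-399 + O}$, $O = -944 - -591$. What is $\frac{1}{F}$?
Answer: $\frac{752}{2163} \approx 0.34767$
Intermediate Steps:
$O = -353$ ($O = -944 + 591 = -353$)
$F = \frac{2163}{752}$ ($F = \frac{-4454 + 2291}{-399 - 353} = - \frac{2163}{-752} = \left(-2163\right) \left(- \frac{1}{752}\right) = \frac{2163}{752} \approx 2.8763$)
$\frac{1}{F} = \frac{1}{\frac{2163}{752}} = \frac{752}{2163}$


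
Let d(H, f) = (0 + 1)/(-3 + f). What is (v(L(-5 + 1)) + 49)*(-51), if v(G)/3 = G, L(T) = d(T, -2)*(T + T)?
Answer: -13719/5 ≈ -2743.8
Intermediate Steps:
d(H, f) = 1/(-3 + f)
L(T) = -2*T/5 (L(T) = (T + T)/(-3 - 2) = (2*T)/(-5) = -2*T/5)
v(G) = 3*G
(v(L(-5 + 1)) + 49)*(-51) = (3*(-2*(-5 + 1)/5) + 49)*(-51) = (3*(-⅖*(-4)) + 49)*(-51) = (3*(8/5) + 49)*(-51) = (24/5 + 49)*(-51) = (269/5)*(-51) = -13719/5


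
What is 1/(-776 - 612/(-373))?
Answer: -373/288836 ≈ -0.0012914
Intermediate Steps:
1/(-776 - 612/(-373)) = 1/(-776 - 612*(-1/373)) = 1/(-776 + 612/373) = 1/(-288836/373) = -373/288836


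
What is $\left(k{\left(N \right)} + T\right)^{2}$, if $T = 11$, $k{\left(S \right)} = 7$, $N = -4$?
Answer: $324$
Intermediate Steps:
$\left(k{\left(N \right)} + T\right)^{2} = \left(7 + 11\right)^{2} = 18^{2} = 324$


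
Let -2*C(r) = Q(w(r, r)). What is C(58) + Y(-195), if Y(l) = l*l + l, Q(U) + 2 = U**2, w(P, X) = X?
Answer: 36149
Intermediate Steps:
Q(U) = -2 + U**2
C(r) = 1 - r**2/2 (C(r) = -(-2 + r**2)/2 = 1 - r**2/2)
Y(l) = l + l**2 (Y(l) = l**2 + l = l + l**2)
C(58) + Y(-195) = (1 - 1/2*58**2) - 195*(1 - 195) = (1 - 1/2*3364) - 195*(-194) = (1 - 1682) + 37830 = -1681 + 37830 = 36149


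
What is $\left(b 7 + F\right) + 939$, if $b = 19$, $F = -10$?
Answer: $1062$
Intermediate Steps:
$\left(b 7 + F\right) + 939 = \left(19 \cdot 7 - 10\right) + 939 = \left(133 - 10\right) + 939 = 123 + 939 = 1062$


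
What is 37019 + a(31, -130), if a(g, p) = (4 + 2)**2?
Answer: 37055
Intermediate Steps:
a(g, p) = 36 (a(g, p) = 6**2 = 36)
37019 + a(31, -130) = 37019 + 36 = 37055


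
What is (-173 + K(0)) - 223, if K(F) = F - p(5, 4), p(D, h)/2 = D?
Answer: -406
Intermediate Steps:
p(D, h) = 2*D
K(F) = -10 + F (K(F) = F - 2*5 = F - 1*10 = F - 10 = -10 + F)
(-173 + K(0)) - 223 = (-173 + (-10 + 0)) - 223 = (-173 - 10) - 223 = -183 - 223 = -406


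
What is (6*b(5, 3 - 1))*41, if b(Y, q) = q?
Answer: 492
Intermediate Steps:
(6*b(5, 3 - 1))*41 = (6*(3 - 1))*41 = (6*2)*41 = 12*41 = 492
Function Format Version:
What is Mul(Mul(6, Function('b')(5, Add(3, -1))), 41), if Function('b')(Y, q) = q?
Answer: 492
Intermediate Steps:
Mul(Mul(6, Function('b')(5, Add(3, -1))), 41) = Mul(Mul(6, Add(3, -1)), 41) = Mul(Mul(6, 2), 41) = Mul(12, 41) = 492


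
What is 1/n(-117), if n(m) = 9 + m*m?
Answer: 1/13698 ≈ 7.3003e-5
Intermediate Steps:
n(m) = 9 + m**2
1/n(-117) = 1/(9 + (-117)**2) = 1/(9 + 13689) = 1/13698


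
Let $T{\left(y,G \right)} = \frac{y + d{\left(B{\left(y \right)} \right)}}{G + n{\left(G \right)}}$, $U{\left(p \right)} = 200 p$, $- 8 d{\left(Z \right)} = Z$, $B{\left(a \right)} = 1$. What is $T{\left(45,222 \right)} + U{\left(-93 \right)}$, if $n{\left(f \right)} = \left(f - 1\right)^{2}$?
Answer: $- \frac{7300574041}{392504} \approx -18600.0$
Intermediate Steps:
$d{\left(Z \right)} = - \frac{Z}{8}$
$n{\left(f \right)} = \left(-1 + f\right)^{2}$
$T{\left(y,G \right)} = \frac{- \frac{1}{8} + y}{G + \left(-1 + G\right)^{2}}$ ($T{\left(y,G \right)} = \frac{y - \frac{1}{8}}{G + \left(-1 + G\right)^{2}} = \frac{- \frac{1}{8} + y}{G + \left(-1 + G\right)^{2}}$)
$T{\left(45,222 \right)} + U{\left(-93 \right)} = \frac{- \frac{1}{8} + 45}{222 + \left(-1 + 222\right)^{2}} + 200 \left(-93\right) = \frac{1}{222 + 221^{2}} \cdot \frac{359}{8} - 18600 = \frac{1}{222 + 48841} \cdot \frac{359}{8} - 18600 = \frac{1}{49063} \cdot \frac{359}{8} - 18600 = \frac{359}{392504} - 18600 = - \frac{7300574041}{392504}$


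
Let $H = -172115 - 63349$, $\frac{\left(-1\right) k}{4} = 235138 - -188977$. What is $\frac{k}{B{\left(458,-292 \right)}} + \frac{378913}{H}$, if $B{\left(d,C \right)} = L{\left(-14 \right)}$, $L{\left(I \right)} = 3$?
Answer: $- \frac{133152131393}{235464} \approx -5.6549 \cdot 10^{5}$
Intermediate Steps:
$B{\left(d,C \right)} = 3$
$k = -1696460$ ($k = - 4 \left(235138 - -188977\right) = - 4 \left(235138 + 188977\right) = \left(-4\right) 424115 = -1696460$)
$H = -235464$
$\frac{k}{B{\left(458,-292 \right)}} + \frac{378913}{H} = - \frac{1696460}{3} + \frac{378913}{-235464} = \left(-1696460\right) \frac{1}{3} + 378913 \left(- \frac{1}{235464}\right) = - \frac{1696460}{3} - \frac{378913}{235464} = - \frac{133152131393}{235464}$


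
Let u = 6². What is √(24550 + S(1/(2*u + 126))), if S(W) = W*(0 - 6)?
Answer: √26734917/33 ≈ 156.68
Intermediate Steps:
u = 36
S(W) = -6*W (S(W) = W*(-6) = -6*W)
√(24550 + S(1/(2*u + 126))) = √(24550 - 6/(2*36 + 126)) = √(24550 - 6/(72 + 126)) = √(24550 - 6/198) = √(24550 - 6*1/198) = √(24550 - 1/33) = √(810149/33) = √26734917/33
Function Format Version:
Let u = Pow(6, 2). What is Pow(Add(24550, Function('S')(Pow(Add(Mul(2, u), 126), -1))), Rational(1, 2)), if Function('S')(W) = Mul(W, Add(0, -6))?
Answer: Mul(Rational(1, 33), Pow(26734917, Rational(1, 2))) ≈ 156.68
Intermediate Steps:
u = 36
Function('S')(W) = Mul(-6, W) (Function('S')(W) = Mul(W, -6) = Mul(-6, W))
Pow(Add(24550, Function('S')(Pow(Add(Mul(2, u), 126), -1))), Rational(1, 2)) = Pow(Add(24550, Mul(-6, Pow(Add(Mul(2, 36), 126), -1))), Rational(1, 2)) = Pow(Add(24550, Mul(-6, Pow(Add(72, 126), -1))), Rational(1, 2)) = Pow(Add(24550, Mul(-6, Pow(198, -1))), Rational(1, 2)) = Pow(Add(24550, Mul(-6, Rational(1, 198))), Rational(1, 2)) = Pow(Add(24550, Rational(-1, 33)), Rational(1, 2)) = Pow(Rational(810149, 33), Rational(1, 2)) = Mul(Rational(1, 33), Pow(26734917, Rational(1, 2)))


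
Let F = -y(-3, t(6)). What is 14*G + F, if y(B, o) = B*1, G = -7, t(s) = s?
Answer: -95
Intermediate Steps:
y(B, o) = B
F = 3 (F = -1*(-3) = 3)
14*G + F = 14*(-7) + 3 = -98 + 3 = -95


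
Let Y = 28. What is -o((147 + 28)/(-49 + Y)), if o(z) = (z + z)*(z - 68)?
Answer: -11450/9 ≈ -1272.2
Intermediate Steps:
o(z) = 2*z*(-68 + z) (o(z) = (2*z)*(-68 + z) = 2*z*(-68 + z))
-o((147 + 28)/(-49 + Y)) = -2*(147 + 28)/(-49 + 28)*(-68 + (147 + 28)/(-49 + 28)) = -2*175/(-21)*(-68 + 175/(-21)) = -2*175*(-1/21)*(-68 + 175*(-1/21)) = -2*(-25)*(-68 - 25/3)/3 = -2*(-25)*(-229)/(3*3) = -1*11450/9 = -11450/9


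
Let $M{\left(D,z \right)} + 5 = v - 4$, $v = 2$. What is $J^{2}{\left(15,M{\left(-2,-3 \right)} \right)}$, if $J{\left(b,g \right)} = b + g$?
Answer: $64$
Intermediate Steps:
$M{\left(D,z \right)} = -7$ ($M{\left(D,z \right)} = -5 + \left(2 - 4\right) = -5 - 2 = -7$)
$J^{2}{\left(15,M{\left(-2,-3 \right)} \right)} = \left(15 - 7\right)^{2} = 8^{2} = 64$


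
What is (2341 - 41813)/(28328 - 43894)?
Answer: 19736/7783 ≈ 2.5358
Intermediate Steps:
(2341 - 41813)/(28328 - 43894) = -39472/(-15566) = -39472*(-1/15566) = 19736/7783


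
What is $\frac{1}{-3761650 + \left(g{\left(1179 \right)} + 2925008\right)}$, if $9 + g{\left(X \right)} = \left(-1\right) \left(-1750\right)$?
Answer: $- \frac{1}{834901} \approx -1.1977 \cdot 10^{-6}$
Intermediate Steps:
$g{\left(X \right)} = 1741$ ($g{\left(X \right)} = -9 - -1750 = -9 + 1750 = 1741$)
$\frac{1}{-3761650 + \left(g{\left(1179 \right)} + 2925008\right)} = \frac{1}{-3761650 + \left(1741 + 2925008\right)} = \frac{1}{-3761650 + 2926749} = \frac{1}{-834901} = - \frac{1}{834901}$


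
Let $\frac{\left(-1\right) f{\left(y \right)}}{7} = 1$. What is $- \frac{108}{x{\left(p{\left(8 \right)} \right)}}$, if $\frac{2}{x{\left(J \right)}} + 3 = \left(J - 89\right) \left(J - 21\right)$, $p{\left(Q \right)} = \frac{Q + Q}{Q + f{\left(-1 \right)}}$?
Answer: $-19548$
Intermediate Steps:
$f{\left(y \right)} = -7$ ($f{\left(y \right)} = \left(-7\right) 1 = -7$)
$p{\left(Q \right)} = \frac{2 Q}{-7 + Q}$ ($p{\left(Q \right)} = \frac{Q + Q}{Q - 7} = \frac{2 Q}{-7 + Q}$)
$x{\left(J \right)} = \frac{2}{-3 + \left(-89 + J\right) \left(-21 + J\right)}$ ($x{\left(J \right)} = \frac{2}{-3 + \left(J - 89\right) \left(J - 21\right)} = \frac{2}{-3 + \left(-89 + J\right) \left(-21 + J\right)}$)
$- \frac{108}{x{\left(p{\left(8 \right)} \right)}} = - \frac{108}{2 \frac{1}{1866 + \left(2 \cdot 8 \frac{1}{-7 + 8}\right)^{2} - 110 \cdot 2 \cdot 8 \frac{1}{-7 + 8}}} = - \frac{108}{2 \frac{1}{1866 + \left(2 \cdot 8 \cdot 1^{-1}\right)^{2} - 110 \cdot 2 \cdot 8 \cdot 1^{-1}}} = - \frac{108}{2 \frac{1}{1866 + \left(2 \cdot 8 \cdot 1\right)^{2} - 110 \cdot 2 \cdot 8 \cdot 1}} = - \frac{108}{2 \frac{1}{1866 + 16^{2} - 1760}} = - \frac{108}{2 \frac{1}{1866 + 256 - 1760}} = - \frac{108}{2 \cdot \frac{1}{362}} = - 108 \frac{1}{\frac{1}{181}} = \left(-108\right) 181 = -19548$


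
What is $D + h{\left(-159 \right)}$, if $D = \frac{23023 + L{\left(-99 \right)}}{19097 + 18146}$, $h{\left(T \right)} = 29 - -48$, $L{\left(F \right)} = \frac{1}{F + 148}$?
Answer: $\frac{141645967}{1824907} \approx 77.618$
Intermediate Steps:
$L{\left(F \right)} = \frac{1}{148 + F}$
$h{\left(T \right)} = 77$ ($h{\left(T \right)} = 29 + 48 = 77$)
$D = \frac{1128128}{1824907}$ ($D = \frac{23023 + \frac{1}{148 - 99}}{19097 + 18146} = \frac{23023 + \frac{1}{49}}{37243} = \left(23023 + \frac{1}{49}\right) \frac{1}{37243} = \frac{1128128}{49} \cdot \frac{1}{37243} = \frac{1128128}{1824907} \approx 0.61818$)
$D + h{\left(-159 \right)} = \frac{1128128}{1824907} + 77 = \frac{141645967}{1824907}$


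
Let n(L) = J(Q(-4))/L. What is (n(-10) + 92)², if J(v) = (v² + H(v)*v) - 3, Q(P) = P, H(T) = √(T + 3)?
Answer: 822633/100 + 1814*I/25 ≈ 8226.3 + 72.56*I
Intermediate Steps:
H(T) = √(3 + T)
J(v) = -3 + v² + v*√(3 + v) (J(v) = (v² + √(3 + v)*v) - 3 = (v² + v*√(3 + v)) - 3 = -3 + v² + v*√(3 + v))
n(L) = (13 - 4*I)/L (n(L) = (-3 + (-4)² - 4*√(3 - 4))/L = (-3 + 16 - 4*I)/L = (13 - 4*I)/L)
(n(-10) + 92)² = ((13 - 4*I)/(-10) + 92)² = (-(13 - 4*I)/10 + 92)² = ((-13/10 + 2*I/5) + 92)² = (907/10 + 2*I/5)²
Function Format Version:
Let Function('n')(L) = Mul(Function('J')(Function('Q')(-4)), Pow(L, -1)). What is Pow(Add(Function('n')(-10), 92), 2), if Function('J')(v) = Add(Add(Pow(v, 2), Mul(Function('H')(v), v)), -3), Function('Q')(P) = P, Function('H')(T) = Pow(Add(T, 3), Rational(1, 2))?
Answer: Add(Rational(822633, 100), Mul(Rational(1814, 25), I)) ≈ Add(8226.3, Mul(72.560, I))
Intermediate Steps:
Function('H')(T) = Pow(Add(3, T), Rational(1, 2))
Function('J')(v) = Add(-3, Pow(v, 2), Mul(v, Pow(Add(3, v), Rational(1, 2)))) (Function('J')(v) = Add(Add(Pow(v, 2), Mul(Pow(Add(3, v), Rational(1, 2)), v)), -3) = Add(Add(Pow(v, 2), Mul(v, Pow(Add(3, v), Rational(1, 2)))), -3) = Add(-3, Pow(v, 2), Mul(v, Pow(Add(3, v), Rational(1, 2)))))
Function('n')(L) = Mul(Pow(L, -1), Add(13, Mul(-4, I))) (Function('n')(L) = Mul(Add(-3, Pow(-4, 2), Mul(-4, Pow(Add(3, -4), Rational(1, 2)))), Pow(L, -1)) = Mul(Add(-3, 16, Mul(-4, Pow(-1, Rational(1, 2)))), Pow(L, -1)) = Mul(Add(-3, 16, Mul(-4, I)), Pow(L, -1)) = Mul(Add(13, Mul(-4, I)), Pow(L, -1)) = Mul(Pow(L, -1), Add(13, Mul(-4, I))))
Pow(Add(Function('n')(-10), 92), 2) = Pow(Add(Mul(Pow(-10, -1), Add(13, Mul(-4, I))), 92), 2) = Pow(Add(Mul(Rational(-1, 10), Add(13, Mul(-4, I))), 92), 2) = Pow(Add(Add(Rational(-13, 10), Mul(Rational(2, 5), I)), 92), 2) = Pow(Add(Rational(907, 10), Mul(Rational(2, 5), I)), 2)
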